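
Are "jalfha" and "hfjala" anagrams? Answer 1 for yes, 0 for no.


Strings: "jalfha", "hfjala"
Sorted first:  aafhjl
Sorted second: aafhjl
Sorted forms match => anagrams

1


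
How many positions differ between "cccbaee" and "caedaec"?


Comparing "cccbaee" and "caedaec" position by position:
  Position 0: 'c' vs 'c' => same
  Position 1: 'c' vs 'a' => DIFFER
  Position 2: 'c' vs 'e' => DIFFER
  Position 3: 'b' vs 'd' => DIFFER
  Position 4: 'a' vs 'a' => same
  Position 5: 'e' vs 'e' => same
  Position 6: 'e' vs 'c' => DIFFER
Positions that differ: 4

4


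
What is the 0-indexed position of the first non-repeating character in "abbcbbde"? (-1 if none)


Input: abbcbbde
Character frequencies:
  'a': 1
  'b': 4
  'c': 1
  'd': 1
  'e': 1
Scanning left to right for freq == 1:
  Position 0 ('a'): unique! => answer = 0

0


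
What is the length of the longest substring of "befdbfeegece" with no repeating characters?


Input: "befdbfeegece"
Sliding window (track last position of each char):
  Position 0 ('b'): window [0,0] length 1 -- new best
  Position 1 ('e'): window [0,1] length 2 -- new best
  Position 2 ('f'): window [0,2] length 3 -- new best
  Position 3 ('d'): window [0,3] length 4 -- new best
  Position 4 ('b'): repeat (last at 0), move window start to 1
  Position 4 ('b'): window [1,4] length 4
  Position 5 ('f'): repeat (last at 2), move window start to 3
  Position 5 ('f'): window [3,5] length 3
  Position 6 ('e'): window [3,6] length 4
  Position 7 ('e'): repeat (last at 6), move window start to 7
  Position 7 ('e'): window [7,7] length 1
  Position 8 ('g'): window [7,8] length 2
  Position 9 ('e'): repeat (last at 7), move window start to 8
  Position 9 ('e'): window [8,9] length 2
  Position 10 ('c'): window [8,10] length 3
  Position 11 ('e'): repeat (last at 9), move window start to 10
  Position 11 ('e'): window [10,11] length 2
Longest substring with no repeats: "befd" with length 4

4


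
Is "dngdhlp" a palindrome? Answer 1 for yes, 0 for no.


Input: dngdhlp
Reversed: plhdgnd
  Compare pos 0 ('d') with pos 6 ('p'): MISMATCH
  Compare pos 1 ('n') with pos 5 ('l'): MISMATCH
  Compare pos 2 ('g') with pos 4 ('h'): MISMATCH
Result: not a palindrome

0


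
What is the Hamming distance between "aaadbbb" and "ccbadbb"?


Comparing "aaadbbb" and "ccbadbb" position by position:
  Position 0: 'a' vs 'c' => differ
  Position 1: 'a' vs 'c' => differ
  Position 2: 'a' vs 'b' => differ
  Position 3: 'd' vs 'a' => differ
  Position 4: 'b' vs 'd' => differ
  Position 5: 'b' vs 'b' => same
  Position 6: 'b' vs 'b' => same
Total differences (Hamming distance): 5

5


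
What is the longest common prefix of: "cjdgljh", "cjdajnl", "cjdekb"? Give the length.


Words: cjdgljh, cjdajnl, cjdekb
  Position 0: all 'c' => match
  Position 1: all 'j' => match
  Position 2: all 'd' => match
  Position 3: ('g', 'a', 'e') => mismatch, stop
LCP = "cjd" (length 3)

3


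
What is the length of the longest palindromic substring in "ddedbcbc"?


Input: "ddedbcbc"
Checking substrings for palindromes:
  [1:4] "ded" (len 3) => palindrome
  [4:7] "bcb" (len 3) => palindrome
  [5:8] "cbc" (len 3) => palindrome
  [0:2] "dd" (len 2) => palindrome
Longest palindromic substring: "ded" with length 3

3


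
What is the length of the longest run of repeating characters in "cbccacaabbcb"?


Input: "cbccacaabbcb"
Scanning for longest run:
  Position 1 ('b'): new char, reset run to 1
  Position 2 ('c'): new char, reset run to 1
  Position 3 ('c'): continues run of 'c', length=2
  Position 4 ('a'): new char, reset run to 1
  Position 5 ('c'): new char, reset run to 1
  Position 6 ('a'): new char, reset run to 1
  Position 7 ('a'): continues run of 'a', length=2
  Position 8 ('b'): new char, reset run to 1
  Position 9 ('b'): continues run of 'b', length=2
  Position 10 ('c'): new char, reset run to 1
  Position 11 ('b'): new char, reset run to 1
Longest run: 'c' with length 2

2


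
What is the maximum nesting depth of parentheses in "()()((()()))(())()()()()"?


Input: "()()((()()))(())()()()()"
Tracking depth:
  Position 0 '(': depth becomes 1
  Position 1 ')': depth becomes 0
  Position 2 '(': depth becomes 1
  Position 3 ')': depth becomes 0
  Position 4 '(': depth becomes 1
  Position 5 '(': depth becomes 2
  Position 6 '(': depth becomes 3
  Position 7 ')': depth becomes 2
  Position 8 '(': depth becomes 3
  Position 9 ')': depth becomes 2
  Position 10 ')': depth becomes 1
  Position 11 ')': depth becomes 0
  Position 12 '(': depth becomes 1
  Position 13 '(': depth becomes 2
  Position 14 ')': depth becomes 1
  Position 15 ')': depth becomes 0
  Position 16 '(': depth becomes 1
  Position 17 ')': depth becomes 0
  Position 18 '(': depth becomes 1
  Position 19 ')': depth becomes 0
  Position 20 '(': depth becomes 1
  Position 21 ')': depth becomes 0
  Position 22 '(': depth becomes 1
  Position 23 ')': depth becomes 0
Maximum depth reached: 3

3


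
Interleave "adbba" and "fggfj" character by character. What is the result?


Interleaving "adbba" and "fggfj":
  Position 0: 'a' from first, 'f' from second => "af"
  Position 1: 'd' from first, 'g' from second => "dg"
  Position 2: 'b' from first, 'g' from second => "bg"
  Position 3: 'b' from first, 'f' from second => "bf"
  Position 4: 'a' from first, 'j' from second => "aj"
Result: afdgbgbfaj

afdgbgbfaj


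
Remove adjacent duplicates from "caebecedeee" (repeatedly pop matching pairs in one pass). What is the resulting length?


Input: caebecedeee
Stack-based adjacent duplicate removal:
  Read 'c': push. Stack: c
  Read 'a': push. Stack: ca
  Read 'e': push. Stack: cae
  Read 'b': push. Stack: caeb
  Read 'e': push. Stack: caebe
  Read 'c': push. Stack: caebec
  Read 'e': push. Stack: caebece
  Read 'd': push. Stack: caebeced
  Read 'e': push. Stack: caebecede
  Read 'e': matches stack top 'e' => pop. Stack: caebeced
  Read 'e': push. Stack: caebecede
Final stack: "caebecede" (length 9)

9


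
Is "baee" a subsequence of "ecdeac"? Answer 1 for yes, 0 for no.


Check if "baee" is a subsequence of "ecdeac"
Greedy scan:
  Position 0 ('e'): no match needed
  Position 1 ('c'): no match needed
  Position 2 ('d'): no match needed
  Position 3 ('e'): no match needed
  Position 4 ('a'): no match needed
  Position 5 ('c'): no match needed
Only matched 0/4 characters => not a subsequence

0


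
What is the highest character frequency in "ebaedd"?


Input: ebaedd
Character counts:
  'a': 1
  'b': 1
  'd': 2
  'e': 2
Maximum frequency: 2

2


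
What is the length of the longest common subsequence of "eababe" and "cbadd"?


LCS of "eababe" and "cbadd"
DP table:
           c    b    a    d    d
      0    0    0    0    0    0
  e   0    0    0    0    0    0
  a   0    0    0    1    1    1
  b   0    0    1    1    1    1
  a   0    0    1    2    2    2
  b   0    0    1    2    2    2
  e   0    0    1    2    2    2
LCS length = dp[6][5] = 2

2


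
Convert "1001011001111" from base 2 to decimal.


Input: "1001011001111" in base 2
Positional expansion:
  Digit '1' (value 1) x 2^12 = 4096
  Digit '0' (value 0) x 2^11 = 0
  Digit '0' (value 0) x 2^10 = 0
  Digit '1' (value 1) x 2^9 = 512
  Digit '0' (value 0) x 2^8 = 0
  Digit '1' (value 1) x 2^7 = 128
  Digit '1' (value 1) x 2^6 = 64
  Digit '0' (value 0) x 2^5 = 0
  Digit '0' (value 0) x 2^4 = 0
  Digit '1' (value 1) x 2^3 = 8
  Digit '1' (value 1) x 2^2 = 4
  Digit '1' (value 1) x 2^1 = 2
  Digit '1' (value 1) x 2^0 = 1
Sum = 4815

4815


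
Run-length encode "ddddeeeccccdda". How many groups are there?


Input: ddddeeeccccdda
Scanning for consecutive runs:
  Group 1: 'd' x 4 (positions 0-3)
  Group 2: 'e' x 3 (positions 4-6)
  Group 3: 'c' x 4 (positions 7-10)
  Group 4: 'd' x 2 (positions 11-12)
  Group 5: 'a' x 1 (positions 13-13)
Total groups: 5

5


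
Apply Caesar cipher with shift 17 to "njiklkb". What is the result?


Caesar cipher: shift "njiklkb" by 17
  'n' (pos 13) + 17 = pos 4 = 'e'
  'j' (pos 9) + 17 = pos 0 = 'a'
  'i' (pos 8) + 17 = pos 25 = 'z'
  'k' (pos 10) + 17 = pos 1 = 'b'
  'l' (pos 11) + 17 = pos 2 = 'c'
  'k' (pos 10) + 17 = pos 1 = 'b'
  'b' (pos 1) + 17 = pos 18 = 's'
Result: eazbcbs

eazbcbs


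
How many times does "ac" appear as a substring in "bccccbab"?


Searching for "ac" in "bccccbab"
Scanning each position:
  Position 0: "bc" => no
  Position 1: "cc" => no
  Position 2: "cc" => no
  Position 3: "cc" => no
  Position 4: "cb" => no
  Position 5: "ba" => no
  Position 6: "ab" => no
Total occurrences: 0

0


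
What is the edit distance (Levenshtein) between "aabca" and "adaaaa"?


Computing edit distance: "aabca" -> "adaaaa"
DP table:
           a    d    a    a    a    a
      0    1    2    3    4    5    6
  a   1    0    1    2    3    4    5
  a   2    1    1    1    2    3    4
  b   3    2    2    2    2    3    4
  c   4    3    3    3    3    3    4
  a   5    4    4    3    3    3    3
Edit distance = dp[5][6] = 3

3


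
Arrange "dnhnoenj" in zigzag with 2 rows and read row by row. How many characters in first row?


Zigzag "dnhnoenj" into 2 rows:
Placing characters:
  'd' => row 0
  'n' => row 1
  'h' => row 0
  'n' => row 1
  'o' => row 0
  'e' => row 1
  'n' => row 0
  'j' => row 1
Rows:
  Row 0: "dhon"
  Row 1: "nnej"
First row length: 4

4


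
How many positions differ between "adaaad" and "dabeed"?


Comparing "adaaad" and "dabeed" position by position:
  Position 0: 'a' vs 'd' => DIFFER
  Position 1: 'd' vs 'a' => DIFFER
  Position 2: 'a' vs 'b' => DIFFER
  Position 3: 'a' vs 'e' => DIFFER
  Position 4: 'a' vs 'e' => DIFFER
  Position 5: 'd' vs 'd' => same
Positions that differ: 5

5


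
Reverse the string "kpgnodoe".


Input: kpgnodoe
Reading characters right to left:
  Position 7: 'e'
  Position 6: 'o'
  Position 5: 'd'
  Position 4: 'o'
  Position 3: 'n'
  Position 2: 'g'
  Position 1: 'p'
  Position 0: 'k'
Reversed: eodongpk

eodongpk


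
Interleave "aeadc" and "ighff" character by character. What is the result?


Interleaving "aeadc" and "ighff":
  Position 0: 'a' from first, 'i' from second => "ai"
  Position 1: 'e' from first, 'g' from second => "eg"
  Position 2: 'a' from first, 'h' from second => "ah"
  Position 3: 'd' from first, 'f' from second => "df"
  Position 4: 'c' from first, 'f' from second => "cf"
Result: aiegahdfcf

aiegahdfcf


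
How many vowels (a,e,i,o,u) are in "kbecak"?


Input: kbecak
Checking each character:
  'k' at position 0: consonant
  'b' at position 1: consonant
  'e' at position 2: vowel (running total: 1)
  'c' at position 3: consonant
  'a' at position 4: vowel (running total: 2)
  'k' at position 5: consonant
Total vowels: 2

2


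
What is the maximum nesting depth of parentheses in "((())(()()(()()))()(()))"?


Input: "((())(()()(()()))()(()))"
Tracking depth:
  Position 0 '(': depth becomes 1
  Position 1 '(': depth becomes 2
  Position 2 '(': depth becomes 3
  Position 3 ')': depth becomes 2
  Position 4 ')': depth becomes 1
  Position 5 '(': depth becomes 2
  Position 6 '(': depth becomes 3
  Position 7 ')': depth becomes 2
  Position 8 '(': depth becomes 3
  Position 9 ')': depth becomes 2
  Position 10 '(': depth becomes 3
  Position 11 '(': depth becomes 4
  Position 12 ')': depth becomes 3
  Position 13 '(': depth becomes 4
  Position 14 ')': depth becomes 3
  Position 15 ')': depth becomes 2
  Position 16 ')': depth becomes 1
  Position 17 '(': depth becomes 2
  Position 18 ')': depth becomes 1
  Position 19 '(': depth becomes 2
  Position 20 '(': depth becomes 3
  Position 21 ')': depth becomes 2
  Position 22 ')': depth becomes 1
  Position 23 ')': depth becomes 0
Maximum depth reached: 4

4


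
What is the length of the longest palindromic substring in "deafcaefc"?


Input: "deafcaefc"
Checking substrings for palindromes:
  No multi-char palindromic substrings found
Longest palindromic substring: "d" with length 1

1


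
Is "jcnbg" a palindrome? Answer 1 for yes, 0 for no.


Input: jcnbg
Reversed: gbncj
  Compare pos 0 ('j') with pos 4 ('g'): MISMATCH
  Compare pos 1 ('c') with pos 3 ('b'): MISMATCH
Result: not a palindrome

0


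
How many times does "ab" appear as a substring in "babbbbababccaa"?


Searching for "ab" in "babbbbababccaa"
Scanning each position:
  Position 0: "ba" => no
  Position 1: "ab" => MATCH
  Position 2: "bb" => no
  Position 3: "bb" => no
  Position 4: "bb" => no
  Position 5: "ba" => no
  Position 6: "ab" => MATCH
  Position 7: "ba" => no
  Position 8: "ab" => MATCH
  Position 9: "bc" => no
  Position 10: "cc" => no
  Position 11: "ca" => no
  Position 12: "aa" => no
Total occurrences: 3

3


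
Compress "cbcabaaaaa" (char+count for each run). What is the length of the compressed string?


Input: cbcabaaaaa
Runs:
  'c' x 1 => "c1"
  'b' x 1 => "b1"
  'c' x 1 => "c1"
  'a' x 1 => "a1"
  'b' x 1 => "b1"
  'a' x 5 => "a5"
Compressed: "c1b1c1a1b1a5"
Compressed length: 12

12


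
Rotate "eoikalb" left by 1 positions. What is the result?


Input: "eoikalb", rotate left by 1
First 1 characters: "e"
Remaining characters: "oikalb"
Concatenate remaining + first: "oikalb" + "e" = "oikalbe"

oikalbe


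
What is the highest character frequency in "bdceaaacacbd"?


Input: bdceaaacacbd
Character counts:
  'a': 4
  'b': 2
  'c': 3
  'd': 2
  'e': 1
Maximum frequency: 4

4


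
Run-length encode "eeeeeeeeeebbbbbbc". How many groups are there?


Input: eeeeeeeeeebbbbbbc
Scanning for consecutive runs:
  Group 1: 'e' x 10 (positions 0-9)
  Group 2: 'b' x 6 (positions 10-15)
  Group 3: 'c' x 1 (positions 16-16)
Total groups: 3

3


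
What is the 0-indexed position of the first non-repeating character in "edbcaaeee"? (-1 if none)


Input: edbcaaeee
Character frequencies:
  'a': 2
  'b': 1
  'c': 1
  'd': 1
  'e': 4
Scanning left to right for freq == 1:
  Position 0 ('e'): freq=4, skip
  Position 1 ('d'): unique! => answer = 1

1


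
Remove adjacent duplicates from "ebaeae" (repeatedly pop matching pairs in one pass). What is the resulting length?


Input: ebaeae
Stack-based adjacent duplicate removal:
  Read 'e': push. Stack: e
  Read 'b': push. Stack: eb
  Read 'a': push. Stack: eba
  Read 'e': push. Stack: ebae
  Read 'a': push. Stack: ebaea
  Read 'e': push. Stack: ebaeae
Final stack: "ebaeae" (length 6)

6


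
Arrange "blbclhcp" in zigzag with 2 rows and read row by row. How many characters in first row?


Zigzag "blbclhcp" into 2 rows:
Placing characters:
  'b' => row 0
  'l' => row 1
  'b' => row 0
  'c' => row 1
  'l' => row 0
  'h' => row 1
  'c' => row 0
  'p' => row 1
Rows:
  Row 0: "bblc"
  Row 1: "lchp"
First row length: 4

4


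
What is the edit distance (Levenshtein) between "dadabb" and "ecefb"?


Computing edit distance: "dadabb" -> "ecefb"
DP table:
           e    c    e    f    b
      0    1    2    3    4    5
  d   1    1    2    3    4    5
  a   2    2    2    3    4    5
  d   3    3    3    3    4    5
  a   4    4    4    4    4    5
  b   5    5    5    5    5    4
  b   6    6    6    6    6    5
Edit distance = dp[6][5] = 5

5


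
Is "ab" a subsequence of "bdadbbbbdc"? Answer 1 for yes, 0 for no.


Check if "ab" is a subsequence of "bdadbbbbdc"
Greedy scan:
  Position 0 ('b'): no match needed
  Position 1 ('d'): no match needed
  Position 2 ('a'): matches sub[0] = 'a'
  Position 3 ('d'): no match needed
  Position 4 ('b'): matches sub[1] = 'b'
  Position 5 ('b'): no match needed
  Position 6 ('b'): no match needed
  Position 7 ('b'): no match needed
  Position 8 ('d'): no match needed
  Position 9 ('c'): no match needed
All 2 characters matched => is a subsequence

1


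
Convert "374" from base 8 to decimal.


Input: "374" in base 8
Positional expansion:
  Digit '3' (value 3) x 8^2 = 192
  Digit '7' (value 7) x 8^1 = 56
  Digit '4' (value 4) x 8^0 = 4
Sum = 252

252


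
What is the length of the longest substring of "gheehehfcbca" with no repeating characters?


Input: "gheehehfcbca"
Sliding window (track last position of each char):
  Position 0 ('g'): window [0,0] length 1 -- new best
  Position 1 ('h'): window [0,1] length 2 -- new best
  Position 2 ('e'): window [0,2] length 3 -- new best
  Position 3 ('e'): repeat (last at 2), move window start to 3
  Position 3 ('e'): window [3,3] length 1
  Position 4 ('h'): window [3,4] length 2
  Position 5 ('e'): repeat (last at 3), move window start to 4
  Position 5 ('e'): window [4,5] length 2
  Position 6 ('h'): repeat (last at 4), move window start to 5
  Position 6 ('h'): window [5,6] length 2
  Position 7 ('f'): window [5,7] length 3
  Position 8 ('c'): window [5,8] length 4 -- new best
  Position 9 ('b'): window [5,9] length 5 -- new best
  Position 10 ('c'): repeat (last at 8), move window start to 9
  Position 10 ('c'): window [9,10] length 2
  Position 11 ('a'): window [9,11] length 3
Longest substring with no repeats: "ehfcb" with length 5

5


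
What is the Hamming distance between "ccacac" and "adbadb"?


Comparing "ccacac" and "adbadb" position by position:
  Position 0: 'c' vs 'a' => differ
  Position 1: 'c' vs 'd' => differ
  Position 2: 'a' vs 'b' => differ
  Position 3: 'c' vs 'a' => differ
  Position 4: 'a' vs 'd' => differ
  Position 5: 'c' vs 'b' => differ
Total differences (Hamming distance): 6

6


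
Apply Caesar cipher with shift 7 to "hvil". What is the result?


Caesar cipher: shift "hvil" by 7
  'h' (pos 7) + 7 = pos 14 = 'o'
  'v' (pos 21) + 7 = pos 2 = 'c'
  'i' (pos 8) + 7 = pos 15 = 'p'
  'l' (pos 11) + 7 = pos 18 = 's'
Result: ocps

ocps


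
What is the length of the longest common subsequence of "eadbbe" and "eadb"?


LCS of "eadbbe" and "eadb"
DP table:
           e    a    d    b
      0    0    0    0    0
  e   0    1    1    1    1
  a   0    1    2    2    2
  d   0    1    2    3    3
  b   0    1    2    3    4
  b   0    1    2    3    4
  e   0    1    2    3    4
LCS length = dp[6][4] = 4

4


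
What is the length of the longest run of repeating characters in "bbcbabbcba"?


Input: "bbcbabbcba"
Scanning for longest run:
  Position 1 ('b'): continues run of 'b', length=2
  Position 2 ('c'): new char, reset run to 1
  Position 3 ('b'): new char, reset run to 1
  Position 4 ('a'): new char, reset run to 1
  Position 5 ('b'): new char, reset run to 1
  Position 6 ('b'): continues run of 'b', length=2
  Position 7 ('c'): new char, reset run to 1
  Position 8 ('b'): new char, reset run to 1
  Position 9 ('a'): new char, reset run to 1
Longest run: 'b' with length 2

2


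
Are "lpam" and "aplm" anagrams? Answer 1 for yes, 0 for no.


Strings: "lpam", "aplm"
Sorted first:  almp
Sorted second: almp
Sorted forms match => anagrams

1


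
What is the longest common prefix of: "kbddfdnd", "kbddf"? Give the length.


Words: kbddfdnd, kbddf
  Position 0: all 'k' => match
  Position 1: all 'b' => match
  Position 2: all 'd' => match
  Position 3: all 'd' => match
  Position 4: all 'f' => match
LCP = "kbddf" (length 5)

5


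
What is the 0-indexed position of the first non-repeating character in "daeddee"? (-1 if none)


Input: daeddee
Character frequencies:
  'a': 1
  'd': 3
  'e': 3
Scanning left to right for freq == 1:
  Position 0 ('d'): freq=3, skip
  Position 1 ('a'): unique! => answer = 1

1


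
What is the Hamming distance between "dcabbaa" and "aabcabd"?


Comparing "dcabbaa" and "aabcabd" position by position:
  Position 0: 'd' vs 'a' => differ
  Position 1: 'c' vs 'a' => differ
  Position 2: 'a' vs 'b' => differ
  Position 3: 'b' vs 'c' => differ
  Position 4: 'b' vs 'a' => differ
  Position 5: 'a' vs 'b' => differ
  Position 6: 'a' vs 'd' => differ
Total differences (Hamming distance): 7

7


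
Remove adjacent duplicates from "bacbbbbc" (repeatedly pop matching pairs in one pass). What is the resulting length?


Input: bacbbbbc
Stack-based adjacent duplicate removal:
  Read 'b': push. Stack: b
  Read 'a': push. Stack: ba
  Read 'c': push. Stack: bac
  Read 'b': push. Stack: bacb
  Read 'b': matches stack top 'b' => pop. Stack: bac
  Read 'b': push. Stack: bacb
  Read 'b': matches stack top 'b' => pop. Stack: bac
  Read 'c': matches stack top 'c' => pop. Stack: ba
Final stack: "ba" (length 2)

2


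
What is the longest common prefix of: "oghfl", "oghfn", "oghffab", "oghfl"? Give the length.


Words: oghfl, oghfn, oghffab, oghfl
  Position 0: all 'o' => match
  Position 1: all 'g' => match
  Position 2: all 'h' => match
  Position 3: all 'f' => match
  Position 4: ('l', 'n', 'f', 'l') => mismatch, stop
LCP = "oghf" (length 4)

4


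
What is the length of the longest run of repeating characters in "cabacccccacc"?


Input: "cabacccccacc"
Scanning for longest run:
  Position 1 ('a'): new char, reset run to 1
  Position 2 ('b'): new char, reset run to 1
  Position 3 ('a'): new char, reset run to 1
  Position 4 ('c'): new char, reset run to 1
  Position 5 ('c'): continues run of 'c', length=2
  Position 6 ('c'): continues run of 'c', length=3
  Position 7 ('c'): continues run of 'c', length=4
  Position 8 ('c'): continues run of 'c', length=5
  Position 9 ('a'): new char, reset run to 1
  Position 10 ('c'): new char, reset run to 1
  Position 11 ('c'): continues run of 'c', length=2
Longest run: 'c' with length 5

5


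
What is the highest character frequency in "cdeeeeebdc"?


Input: cdeeeeebdc
Character counts:
  'b': 1
  'c': 2
  'd': 2
  'e': 5
Maximum frequency: 5

5


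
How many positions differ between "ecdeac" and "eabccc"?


Comparing "ecdeac" and "eabccc" position by position:
  Position 0: 'e' vs 'e' => same
  Position 1: 'c' vs 'a' => DIFFER
  Position 2: 'd' vs 'b' => DIFFER
  Position 3: 'e' vs 'c' => DIFFER
  Position 4: 'a' vs 'c' => DIFFER
  Position 5: 'c' vs 'c' => same
Positions that differ: 4

4


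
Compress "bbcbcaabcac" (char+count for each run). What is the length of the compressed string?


Input: bbcbcaabcac
Runs:
  'b' x 2 => "b2"
  'c' x 1 => "c1"
  'b' x 1 => "b1"
  'c' x 1 => "c1"
  'a' x 2 => "a2"
  'b' x 1 => "b1"
  'c' x 1 => "c1"
  'a' x 1 => "a1"
  'c' x 1 => "c1"
Compressed: "b2c1b1c1a2b1c1a1c1"
Compressed length: 18

18


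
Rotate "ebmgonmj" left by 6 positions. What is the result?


Input: "ebmgonmj", rotate left by 6
First 6 characters: "ebmgon"
Remaining characters: "mj"
Concatenate remaining + first: "mj" + "ebmgon" = "mjebmgon"

mjebmgon


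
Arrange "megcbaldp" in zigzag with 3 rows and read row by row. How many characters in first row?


Zigzag "megcbaldp" into 3 rows:
Placing characters:
  'm' => row 0
  'e' => row 1
  'g' => row 2
  'c' => row 1
  'b' => row 0
  'a' => row 1
  'l' => row 2
  'd' => row 1
  'p' => row 0
Rows:
  Row 0: "mbp"
  Row 1: "ecad"
  Row 2: "gl"
First row length: 3

3


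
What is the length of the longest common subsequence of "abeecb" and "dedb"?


LCS of "abeecb" and "dedb"
DP table:
           d    e    d    b
      0    0    0    0    0
  a   0    0    0    0    0
  b   0    0    0    0    1
  e   0    0    1    1    1
  e   0    0    1    1    1
  c   0    0    1    1    1
  b   0    0    1    1    2
LCS length = dp[6][4] = 2

2


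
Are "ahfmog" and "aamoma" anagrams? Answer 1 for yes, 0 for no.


Strings: "ahfmog", "aamoma"
Sorted first:  afghmo
Sorted second: aaammo
Differ at position 1: 'f' vs 'a' => not anagrams

0


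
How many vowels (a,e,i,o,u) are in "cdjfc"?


Input: cdjfc
Checking each character:
  'c' at position 0: consonant
  'd' at position 1: consonant
  'j' at position 2: consonant
  'f' at position 3: consonant
  'c' at position 4: consonant
Total vowels: 0

0


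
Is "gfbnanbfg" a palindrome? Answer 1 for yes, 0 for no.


Input: gfbnanbfg
Reversed: gfbnanbfg
  Compare pos 0 ('g') with pos 8 ('g'): match
  Compare pos 1 ('f') with pos 7 ('f'): match
  Compare pos 2 ('b') with pos 6 ('b'): match
  Compare pos 3 ('n') with pos 5 ('n'): match
Result: palindrome

1


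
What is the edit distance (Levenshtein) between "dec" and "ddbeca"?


Computing edit distance: "dec" -> "ddbeca"
DP table:
           d    d    b    e    c    a
      0    1    2    3    4    5    6
  d   1    0    1    2    3    4    5
  e   2    1    1    2    2    3    4
  c   3    2    2    2    3    2    3
Edit distance = dp[3][6] = 3

3


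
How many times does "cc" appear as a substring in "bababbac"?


Searching for "cc" in "bababbac"
Scanning each position:
  Position 0: "ba" => no
  Position 1: "ab" => no
  Position 2: "ba" => no
  Position 3: "ab" => no
  Position 4: "bb" => no
  Position 5: "ba" => no
  Position 6: "ac" => no
Total occurrences: 0

0


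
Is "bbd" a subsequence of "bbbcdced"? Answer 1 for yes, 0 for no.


Check if "bbd" is a subsequence of "bbbcdced"
Greedy scan:
  Position 0 ('b'): matches sub[0] = 'b'
  Position 1 ('b'): matches sub[1] = 'b'
  Position 2 ('b'): no match needed
  Position 3 ('c'): no match needed
  Position 4 ('d'): matches sub[2] = 'd'
  Position 5 ('c'): no match needed
  Position 6 ('e'): no match needed
  Position 7 ('d'): no match needed
All 3 characters matched => is a subsequence

1


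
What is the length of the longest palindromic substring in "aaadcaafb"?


Input: "aaadcaafb"
Checking substrings for palindromes:
  [0:3] "aaa" (len 3) => palindrome
  [0:2] "aa" (len 2) => palindrome
  [1:3] "aa" (len 2) => palindrome
  [5:7] "aa" (len 2) => palindrome
Longest palindromic substring: "aaa" with length 3

3


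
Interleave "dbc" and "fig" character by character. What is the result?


Interleaving "dbc" and "fig":
  Position 0: 'd' from first, 'f' from second => "df"
  Position 1: 'b' from first, 'i' from second => "bi"
  Position 2: 'c' from first, 'g' from second => "cg"
Result: dfbicg

dfbicg


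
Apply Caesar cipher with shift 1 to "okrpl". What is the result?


Caesar cipher: shift "okrpl" by 1
  'o' (pos 14) + 1 = pos 15 = 'p'
  'k' (pos 10) + 1 = pos 11 = 'l'
  'r' (pos 17) + 1 = pos 18 = 's'
  'p' (pos 15) + 1 = pos 16 = 'q'
  'l' (pos 11) + 1 = pos 12 = 'm'
Result: plsqm

plsqm


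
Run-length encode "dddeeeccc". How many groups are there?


Input: dddeeeccc
Scanning for consecutive runs:
  Group 1: 'd' x 3 (positions 0-2)
  Group 2: 'e' x 3 (positions 3-5)
  Group 3: 'c' x 3 (positions 6-8)
Total groups: 3

3


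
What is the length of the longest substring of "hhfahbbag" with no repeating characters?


Input: "hhfahbbag"
Sliding window (track last position of each char):
  Position 0 ('h'): window [0,0] length 1 -- new best
  Position 1 ('h'): repeat (last at 0), move window start to 1
  Position 1 ('h'): window [1,1] length 1
  Position 2 ('f'): window [1,2] length 2 -- new best
  Position 3 ('a'): window [1,3] length 3 -- new best
  Position 4 ('h'): repeat (last at 1), move window start to 2
  Position 4 ('h'): window [2,4] length 3
  Position 5 ('b'): window [2,5] length 4 -- new best
  Position 6 ('b'): repeat (last at 5), move window start to 6
  Position 6 ('b'): window [6,6] length 1
  Position 7 ('a'): window [6,7] length 2
  Position 8 ('g'): window [6,8] length 3
Longest substring with no repeats: "fahb" with length 4

4


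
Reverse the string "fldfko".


Input: fldfko
Reading characters right to left:
  Position 5: 'o'
  Position 4: 'k'
  Position 3: 'f'
  Position 2: 'd'
  Position 1: 'l'
  Position 0: 'f'
Reversed: okfdlf

okfdlf


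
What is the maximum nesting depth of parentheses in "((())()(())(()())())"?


Input: "((())()(())(()())())"
Tracking depth:
  Position 0 '(': depth becomes 1
  Position 1 '(': depth becomes 2
  Position 2 '(': depth becomes 3
  Position 3 ')': depth becomes 2
  Position 4 ')': depth becomes 1
  Position 5 '(': depth becomes 2
  Position 6 ')': depth becomes 1
  Position 7 '(': depth becomes 2
  Position 8 '(': depth becomes 3
  Position 9 ')': depth becomes 2
  Position 10 ')': depth becomes 1
  Position 11 '(': depth becomes 2
  Position 12 '(': depth becomes 3
  Position 13 ')': depth becomes 2
  Position 14 '(': depth becomes 3
  Position 15 ')': depth becomes 2
  Position 16 ')': depth becomes 1
  Position 17 '(': depth becomes 2
  Position 18 ')': depth becomes 1
  Position 19 ')': depth becomes 0
Maximum depth reached: 3

3


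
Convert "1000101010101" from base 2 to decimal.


Input: "1000101010101" in base 2
Positional expansion:
  Digit '1' (value 1) x 2^12 = 4096
  Digit '0' (value 0) x 2^11 = 0
  Digit '0' (value 0) x 2^10 = 0
  Digit '0' (value 0) x 2^9 = 0
  Digit '1' (value 1) x 2^8 = 256
  Digit '0' (value 0) x 2^7 = 0
  Digit '1' (value 1) x 2^6 = 64
  Digit '0' (value 0) x 2^5 = 0
  Digit '1' (value 1) x 2^4 = 16
  Digit '0' (value 0) x 2^3 = 0
  Digit '1' (value 1) x 2^2 = 4
  Digit '0' (value 0) x 2^1 = 0
  Digit '1' (value 1) x 2^0 = 1
Sum = 4437

4437


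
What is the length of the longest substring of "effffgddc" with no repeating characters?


Input: "effffgddc"
Sliding window (track last position of each char):
  Position 0 ('e'): window [0,0] length 1 -- new best
  Position 1 ('f'): window [0,1] length 2 -- new best
  Position 2 ('f'): repeat (last at 1), move window start to 2
  Position 2 ('f'): window [2,2] length 1
  Position 3 ('f'): repeat (last at 2), move window start to 3
  Position 3 ('f'): window [3,3] length 1
  Position 4 ('f'): repeat (last at 3), move window start to 4
  Position 4 ('f'): window [4,4] length 1
  Position 5 ('g'): window [4,5] length 2
  Position 6 ('d'): window [4,6] length 3 -- new best
  Position 7 ('d'): repeat (last at 6), move window start to 7
  Position 7 ('d'): window [7,7] length 1
  Position 8 ('c'): window [7,8] length 2
Longest substring with no repeats: "fgd" with length 3

3


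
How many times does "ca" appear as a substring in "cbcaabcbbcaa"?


Searching for "ca" in "cbcaabcbbcaa"
Scanning each position:
  Position 0: "cb" => no
  Position 1: "bc" => no
  Position 2: "ca" => MATCH
  Position 3: "aa" => no
  Position 4: "ab" => no
  Position 5: "bc" => no
  Position 6: "cb" => no
  Position 7: "bb" => no
  Position 8: "bc" => no
  Position 9: "ca" => MATCH
  Position 10: "aa" => no
Total occurrences: 2

2


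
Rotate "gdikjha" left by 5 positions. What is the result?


Input: "gdikjha", rotate left by 5
First 5 characters: "gdikj"
Remaining characters: "ha"
Concatenate remaining + first: "ha" + "gdikj" = "hagdikj"

hagdikj


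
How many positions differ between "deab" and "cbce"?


Comparing "deab" and "cbce" position by position:
  Position 0: 'd' vs 'c' => DIFFER
  Position 1: 'e' vs 'b' => DIFFER
  Position 2: 'a' vs 'c' => DIFFER
  Position 3: 'b' vs 'e' => DIFFER
Positions that differ: 4

4


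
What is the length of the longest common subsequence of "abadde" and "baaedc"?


LCS of "abadde" and "baaedc"
DP table:
           b    a    a    e    d    c
      0    0    0    0    0    0    0
  a   0    0    1    1    1    1    1
  b   0    1    1    1    1    1    1
  a   0    1    2    2    2    2    2
  d   0    1    2    2    2    3    3
  d   0    1    2    2    2    3    3
  e   0    1    2    2    3    3    3
LCS length = dp[6][6] = 3

3


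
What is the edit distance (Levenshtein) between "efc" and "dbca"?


Computing edit distance: "efc" -> "dbca"
DP table:
           d    b    c    a
      0    1    2    3    4
  e   1    1    2    3    4
  f   2    2    2    3    4
  c   3    3    3    2    3
Edit distance = dp[3][4] = 3

3


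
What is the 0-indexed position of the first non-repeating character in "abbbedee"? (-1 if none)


Input: abbbedee
Character frequencies:
  'a': 1
  'b': 3
  'd': 1
  'e': 3
Scanning left to right for freq == 1:
  Position 0 ('a'): unique! => answer = 0

0


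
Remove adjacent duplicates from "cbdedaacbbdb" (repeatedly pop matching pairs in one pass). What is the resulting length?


Input: cbdedaacbbdb
Stack-based adjacent duplicate removal:
  Read 'c': push. Stack: c
  Read 'b': push. Stack: cb
  Read 'd': push. Stack: cbd
  Read 'e': push. Stack: cbde
  Read 'd': push. Stack: cbded
  Read 'a': push. Stack: cbdeda
  Read 'a': matches stack top 'a' => pop. Stack: cbded
  Read 'c': push. Stack: cbdedc
  Read 'b': push. Stack: cbdedcb
  Read 'b': matches stack top 'b' => pop. Stack: cbdedc
  Read 'd': push. Stack: cbdedcd
  Read 'b': push. Stack: cbdedcdb
Final stack: "cbdedcdb" (length 8)

8


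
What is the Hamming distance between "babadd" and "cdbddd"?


Comparing "babadd" and "cdbddd" position by position:
  Position 0: 'b' vs 'c' => differ
  Position 1: 'a' vs 'd' => differ
  Position 2: 'b' vs 'b' => same
  Position 3: 'a' vs 'd' => differ
  Position 4: 'd' vs 'd' => same
  Position 5: 'd' vs 'd' => same
Total differences (Hamming distance): 3

3


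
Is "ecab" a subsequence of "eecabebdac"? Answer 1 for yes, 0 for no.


Check if "ecab" is a subsequence of "eecabebdac"
Greedy scan:
  Position 0 ('e'): matches sub[0] = 'e'
  Position 1 ('e'): no match needed
  Position 2 ('c'): matches sub[1] = 'c'
  Position 3 ('a'): matches sub[2] = 'a'
  Position 4 ('b'): matches sub[3] = 'b'
  Position 5 ('e'): no match needed
  Position 6 ('b'): no match needed
  Position 7 ('d'): no match needed
  Position 8 ('a'): no match needed
  Position 9 ('c'): no match needed
All 4 characters matched => is a subsequence

1


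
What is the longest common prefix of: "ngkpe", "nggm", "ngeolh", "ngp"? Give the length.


Words: ngkpe, nggm, ngeolh, ngp
  Position 0: all 'n' => match
  Position 1: all 'g' => match
  Position 2: ('k', 'g', 'e', 'p') => mismatch, stop
LCP = "ng" (length 2)

2


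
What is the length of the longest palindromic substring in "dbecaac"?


Input: "dbecaac"
Checking substrings for palindromes:
  [3:7] "caac" (len 4) => palindrome
  [4:6] "aa" (len 2) => palindrome
Longest palindromic substring: "caac" with length 4

4


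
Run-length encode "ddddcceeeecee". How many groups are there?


Input: ddddcceeeecee
Scanning for consecutive runs:
  Group 1: 'd' x 4 (positions 0-3)
  Group 2: 'c' x 2 (positions 4-5)
  Group 3: 'e' x 4 (positions 6-9)
  Group 4: 'c' x 1 (positions 10-10)
  Group 5: 'e' x 2 (positions 11-12)
Total groups: 5

5


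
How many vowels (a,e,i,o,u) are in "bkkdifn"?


Input: bkkdifn
Checking each character:
  'b' at position 0: consonant
  'k' at position 1: consonant
  'k' at position 2: consonant
  'd' at position 3: consonant
  'i' at position 4: vowel (running total: 1)
  'f' at position 5: consonant
  'n' at position 6: consonant
Total vowels: 1

1


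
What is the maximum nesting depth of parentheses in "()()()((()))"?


Input: "()()()((()))"
Tracking depth:
  Position 0 '(': depth becomes 1
  Position 1 ')': depth becomes 0
  Position 2 '(': depth becomes 1
  Position 3 ')': depth becomes 0
  Position 4 '(': depth becomes 1
  Position 5 ')': depth becomes 0
  Position 6 '(': depth becomes 1
  Position 7 '(': depth becomes 2
  Position 8 '(': depth becomes 3
  Position 9 ')': depth becomes 2
  Position 10 ')': depth becomes 1
  Position 11 ')': depth becomes 0
Maximum depth reached: 3

3


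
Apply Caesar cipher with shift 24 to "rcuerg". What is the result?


Caesar cipher: shift "rcuerg" by 24
  'r' (pos 17) + 24 = pos 15 = 'p'
  'c' (pos 2) + 24 = pos 0 = 'a'
  'u' (pos 20) + 24 = pos 18 = 's'
  'e' (pos 4) + 24 = pos 2 = 'c'
  'r' (pos 17) + 24 = pos 15 = 'p'
  'g' (pos 6) + 24 = pos 4 = 'e'
Result: pascpe

pascpe


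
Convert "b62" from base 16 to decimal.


Input: "b62" in base 16
Positional expansion:
  Digit 'b' (value 11) x 16^2 = 2816
  Digit '6' (value 6) x 16^1 = 96
  Digit '2' (value 2) x 16^0 = 2
Sum = 2914

2914


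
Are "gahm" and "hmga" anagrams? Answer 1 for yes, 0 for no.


Strings: "gahm", "hmga"
Sorted first:  aghm
Sorted second: aghm
Sorted forms match => anagrams

1


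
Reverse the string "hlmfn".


Input: hlmfn
Reading characters right to left:
  Position 4: 'n'
  Position 3: 'f'
  Position 2: 'm'
  Position 1: 'l'
  Position 0: 'h'
Reversed: nfmlh

nfmlh


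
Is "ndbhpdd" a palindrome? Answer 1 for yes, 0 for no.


Input: ndbhpdd
Reversed: ddphbdn
  Compare pos 0 ('n') with pos 6 ('d'): MISMATCH
  Compare pos 1 ('d') with pos 5 ('d'): match
  Compare pos 2 ('b') with pos 4 ('p'): MISMATCH
Result: not a palindrome

0


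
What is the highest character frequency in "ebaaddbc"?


Input: ebaaddbc
Character counts:
  'a': 2
  'b': 2
  'c': 1
  'd': 2
  'e': 1
Maximum frequency: 2

2


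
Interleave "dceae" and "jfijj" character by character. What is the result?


Interleaving "dceae" and "jfijj":
  Position 0: 'd' from first, 'j' from second => "dj"
  Position 1: 'c' from first, 'f' from second => "cf"
  Position 2: 'e' from first, 'i' from second => "ei"
  Position 3: 'a' from first, 'j' from second => "aj"
  Position 4: 'e' from first, 'j' from second => "ej"
Result: djcfeiajej

djcfeiajej


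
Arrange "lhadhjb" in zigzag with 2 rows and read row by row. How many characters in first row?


Zigzag "lhadhjb" into 2 rows:
Placing characters:
  'l' => row 0
  'h' => row 1
  'a' => row 0
  'd' => row 1
  'h' => row 0
  'j' => row 1
  'b' => row 0
Rows:
  Row 0: "lahb"
  Row 1: "hdj"
First row length: 4

4


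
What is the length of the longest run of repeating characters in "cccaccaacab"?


Input: "cccaccaacab"
Scanning for longest run:
  Position 1 ('c'): continues run of 'c', length=2
  Position 2 ('c'): continues run of 'c', length=3
  Position 3 ('a'): new char, reset run to 1
  Position 4 ('c'): new char, reset run to 1
  Position 5 ('c'): continues run of 'c', length=2
  Position 6 ('a'): new char, reset run to 1
  Position 7 ('a'): continues run of 'a', length=2
  Position 8 ('c'): new char, reset run to 1
  Position 9 ('a'): new char, reset run to 1
  Position 10 ('b'): new char, reset run to 1
Longest run: 'c' with length 3

3


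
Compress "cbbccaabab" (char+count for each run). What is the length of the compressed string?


Input: cbbccaabab
Runs:
  'c' x 1 => "c1"
  'b' x 2 => "b2"
  'c' x 2 => "c2"
  'a' x 2 => "a2"
  'b' x 1 => "b1"
  'a' x 1 => "a1"
  'b' x 1 => "b1"
Compressed: "c1b2c2a2b1a1b1"
Compressed length: 14

14


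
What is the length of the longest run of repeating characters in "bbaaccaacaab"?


Input: "bbaaccaacaab"
Scanning for longest run:
  Position 1 ('b'): continues run of 'b', length=2
  Position 2 ('a'): new char, reset run to 1
  Position 3 ('a'): continues run of 'a', length=2
  Position 4 ('c'): new char, reset run to 1
  Position 5 ('c'): continues run of 'c', length=2
  Position 6 ('a'): new char, reset run to 1
  Position 7 ('a'): continues run of 'a', length=2
  Position 8 ('c'): new char, reset run to 1
  Position 9 ('a'): new char, reset run to 1
  Position 10 ('a'): continues run of 'a', length=2
  Position 11 ('b'): new char, reset run to 1
Longest run: 'b' with length 2

2


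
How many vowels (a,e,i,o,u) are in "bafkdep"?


Input: bafkdep
Checking each character:
  'b' at position 0: consonant
  'a' at position 1: vowel (running total: 1)
  'f' at position 2: consonant
  'k' at position 3: consonant
  'd' at position 4: consonant
  'e' at position 5: vowel (running total: 2)
  'p' at position 6: consonant
Total vowels: 2

2


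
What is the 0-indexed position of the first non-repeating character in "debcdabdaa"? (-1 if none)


Input: debcdabdaa
Character frequencies:
  'a': 3
  'b': 2
  'c': 1
  'd': 3
  'e': 1
Scanning left to right for freq == 1:
  Position 0 ('d'): freq=3, skip
  Position 1 ('e'): unique! => answer = 1

1


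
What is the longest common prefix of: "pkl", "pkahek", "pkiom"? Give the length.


Words: pkl, pkahek, pkiom
  Position 0: all 'p' => match
  Position 1: all 'k' => match
  Position 2: ('l', 'a', 'i') => mismatch, stop
LCP = "pk" (length 2)

2


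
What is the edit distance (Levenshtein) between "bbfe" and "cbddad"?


Computing edit distance: "bbfe" -> "cbddad"
DP table:
           c    b    d    d    a    d
      0    1    2    3    4    5    6
  b   1    1    1    2    3    4    5
  b   2    2    1    2    3    4    5
  f   3    3    2    2    3    4    5
  e   4    4    3    3    3    4    5
Edit distance = dp[4][6] = 5

5


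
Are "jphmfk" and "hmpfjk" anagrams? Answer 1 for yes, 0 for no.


Strings: "jphmfk", "hmpfjk"
Sorted first:  fhjkmp
Sorted second: fhjkmp
Sorted forms match => anagrams

1
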